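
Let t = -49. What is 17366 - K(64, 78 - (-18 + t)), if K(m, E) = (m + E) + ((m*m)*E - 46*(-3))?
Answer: -576901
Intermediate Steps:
K(m, E) = 138 + E + m + E*m**2 (K(m, E) = (E + m) + (m**2*E + 138) = (E + m) + (E*m**2 + 138) = (E + m) + (138 + E*m**2) = 138 + E + m + E*m**2)
17366 - K(64, 78 - (-18 + t)) = 17366 - (138 + (78 - (-18 - 49)) + 64 + (78 - (-18 - 49))*64**2) = 17366 - (138 + (78 - 1*(-67)) + 64 + (78 - 1*(-67))*4096) = 17366 - (138 + (78 + 67) + 64 + (78 + 67)*4096) = 17366 - (138 + 145 + 64 + 145*4096) = 17366 - (138 + 145 + 64 + 593920) = 17366 - 1*594267 = 17366 - 594267 = -576901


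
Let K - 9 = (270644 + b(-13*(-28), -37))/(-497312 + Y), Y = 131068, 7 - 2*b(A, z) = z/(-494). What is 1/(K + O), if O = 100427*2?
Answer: 361849072/72681822749443 ≈ 4.9785e-6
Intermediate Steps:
b(A, z) = 7/2 + z/988 (b(A, z) = 7/2 - z/(2*(-494)) = 7/2 - z*(-1)/(2*494) = 7/2 - (-1)*z/988 = 7/2 + z/988)
O = 200854
K = 2989241955/361849072 (K = 9 + (270644 + (7/2 + (1/988)*(-37)))/(-497312 + 131068) = 9 + (270644 + (7/2 - 37/988))/(-366244) = 9 + (270644 + 3421/988)*(-1/366244) = 9 + (267399693/988)*(-1/366244) = 9 - 267399693/361849072 = 2989241955/361849072 ≈ 8.2610)
1/(K + O) = 1/(2989241955/361849072 + 200854) = 1/(72681822749443/361849072) = 361849072/72681822749443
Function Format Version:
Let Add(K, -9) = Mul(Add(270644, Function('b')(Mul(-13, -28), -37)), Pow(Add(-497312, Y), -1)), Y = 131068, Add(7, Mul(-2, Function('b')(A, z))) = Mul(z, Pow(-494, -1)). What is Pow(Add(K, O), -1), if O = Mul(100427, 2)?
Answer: Rational(361849072, 72681822749443) ≈ 4.9785e-6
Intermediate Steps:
Function('b')(A, z) = Add(Rational(7, 2), Mul(Rational(1, 988), z)) (Function('b')(A, z) = Add(Rational(7, 2), Mul(Rational(-1, 2), Mul(z, Pow(-494, -1)))) = Add(Rational(7, 2), Mul(Rational(-1, 2), Mul(z, Rational(-1, 494)))) = Add(Rational(7, 2), Mul(Rational(-1, 2), Mul(Rational(-1, 494), z))) = Add(Rational(7, 2), Mul(Rational(1, 988), z)))
O = 200854
K = Rational(2989241955, 361849072) (K = Add(9, Mul(Add(270644, Add(Rational(7, 2), Mul(Rational(1, 988), -37))), Pow(Add(-497312, 131068), -1))) = Add(9, Mul(Add(270644, Add(Rational(7, 2), Rational(-37, 988))), Pow(-366244, -1))) = Add(9, Mul(Add(270644, Rational(3421, 988)), Rational(-1, 366244))) = Add(9, Mul(Rational(267399693, 988), Rational(-1, 366244))) = Add(9, Rational(-267399693, 361849072)) = Rational(2989241955, 361849072) ≈ 8.2610)
Pow(Add(K, O), -1) = Pow(Add(Rational(2989241955, 361849072), 200854), -1) = Pow(Rational(72681822749443, 361849072), -1) = Rational(361849072, 72681822749443)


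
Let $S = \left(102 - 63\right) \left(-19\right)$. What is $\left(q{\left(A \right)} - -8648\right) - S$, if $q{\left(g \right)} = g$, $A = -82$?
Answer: $9307$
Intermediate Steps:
$S = -741$ ($S = 39 \left(-19\right) = -741$)
$\left(q{\left(A \right)} - -8648\right) - S = \left(-82 - -8648\right) - -741 = \left(-82 + 8648\right) + 741 = 8566 + 741 = 9307$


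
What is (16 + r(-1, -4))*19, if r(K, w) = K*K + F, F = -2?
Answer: 285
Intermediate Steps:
r(K, w) = -2 + K² (r(K, w) = K*K - 2 = K² - 2 = -2 + K²)
(16 + r(-1, -4))*19 = (16 + (-2 + (-1)²))*19 = (16 + (-2 + 1))*19 = (16 - 1)*19 = 15*19 = 285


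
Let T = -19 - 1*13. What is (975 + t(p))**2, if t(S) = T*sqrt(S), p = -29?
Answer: 920929 - 62400*I*sqrt(29) ≈ 9.2093e+5 - 3.3603e+5*I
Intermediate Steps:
T = -32 (T = -19 - 13 = -32)
t(S) = -32*sqrt(S)
(975 + t(p))**2 = (975 - 32*I*sqrt(29))**2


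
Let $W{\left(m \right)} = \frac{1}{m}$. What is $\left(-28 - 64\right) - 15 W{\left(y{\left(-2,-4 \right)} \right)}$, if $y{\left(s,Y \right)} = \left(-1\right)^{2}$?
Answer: $-107$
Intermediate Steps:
$y{\left(s,Y \right)} = 1$
$\left(-28 - 64\right) - 15 W{\left(y{\left(-2,-4 \right)} \right)} = \left(-28 - 64\right) - \frac{15}{1} = \left(-28 - 64\right) - 15 = -92 - 15 = -107$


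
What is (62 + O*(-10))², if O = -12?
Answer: 33124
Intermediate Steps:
(62 + O*(-10))² = (62 - 12*(-10))² = (62 + 120)² = 182² = 33124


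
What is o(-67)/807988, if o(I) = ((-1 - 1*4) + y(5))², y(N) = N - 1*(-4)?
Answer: 4/201997 ≈ 1.9802e-5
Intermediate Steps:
y(N) = 4 + N (y(N) = N + 4 = 4 + N)
o(I) = 16 (o(I) = ((-1 - 1*4) + (4 + 5))² = ((-1 - 4) + 9)² = (-5 + 9)² = 4² = 16)
o(-67)/807988 = 16/807988 = 16*(1/807988) = 4/201997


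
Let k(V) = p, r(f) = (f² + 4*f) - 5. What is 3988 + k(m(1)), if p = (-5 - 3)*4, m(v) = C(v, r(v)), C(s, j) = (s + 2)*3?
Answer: 3956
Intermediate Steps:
r(f) = -5 + f² + 4*f
C(s, j) = 6 + 3*s (C(s, j) = (2 + s)*3 = 6 + 3*s)
m(v) = 6 + 3*v
p = -32 (p = -8*4 = -32)
k(V) = -32
3988 + k(m(1)) = 3988 - 32 = 3956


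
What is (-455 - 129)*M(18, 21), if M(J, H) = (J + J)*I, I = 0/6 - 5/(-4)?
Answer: -26280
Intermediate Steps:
I = 5/4 (I = 0*(⅙) - 5*(-¼) = 0 + 5/4 = 5/4 ≈ 1.2500)
M(J, H) = 5*J/2 (M(J, H) = (J + J)*(5/4) = (2*J)*(5/4) = 5*J/2)
(-455 - 129)*M(18, 21) = (-455 - 129)*((5/2)*18) = -584*45 = -26280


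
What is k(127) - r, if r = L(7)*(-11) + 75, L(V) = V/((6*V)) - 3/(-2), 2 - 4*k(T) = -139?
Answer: -257/12 ≈ -21.417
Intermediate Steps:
k(T) = 141/4 (k(T) = ½ - ¼*(-139) = ½ + 139/4 = 141/4)
L(V) = 5/3 (L(V) = V*(1/(6*V)) - 3*(-½) = ⅙ + 3/2 = 5/3)
r = 170/3 (r = (5/3)*(-11) + 75 = -55/3 + 75 = 170/3 ≈ 56.667)
k(127) - r = 141/4 - 1*170/3 = 141/4 - 170/3 = -257/12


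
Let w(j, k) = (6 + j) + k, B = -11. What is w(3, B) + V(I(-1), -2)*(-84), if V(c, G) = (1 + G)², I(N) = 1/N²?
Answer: -86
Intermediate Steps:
I(N) = N⁻² (I(N) = 1/N² = N⁻²)
w(j, k) = 6 + j + k
w(3, B) + V(I(-1), -2)*(-84) = (6 + 3 - 11) + (1 - 2)²*(-84) = -2 + (-1)²*(-84) = -2 + 1*(-84) = -2 - 84 = -86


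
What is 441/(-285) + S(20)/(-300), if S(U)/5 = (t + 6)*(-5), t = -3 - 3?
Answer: -147/95 ≈ -1.5474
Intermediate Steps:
t = -6
S(U) = 0 (S(U) = 5*((-6 + 6)*(-5)) = 5*(0*(-5)) = 5*0 = 0)
441/(-285) + S(20)/(-300) = 441/(-285) + 0/(-300) = 441*(-1/285) + 0*(-1/300) = -147/95 + 0 = -147/95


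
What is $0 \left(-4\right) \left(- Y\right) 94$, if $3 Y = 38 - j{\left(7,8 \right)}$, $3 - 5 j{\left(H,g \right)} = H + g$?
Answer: $0$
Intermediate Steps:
$j{\left(H,g \right)} = \frac{3}{5} - \frac{H}{5} - \frac{g}{5}$ ($j{\left(H,g \right)} = \frac{3}{5} - \frac{H + g}{5} = \frac{3}{5} - \left(\frac{H}{5} + \frac{g}{5}\right) = \frac{3}{5} - \frac{H}{5} - \frac{g}{5}$)
$Y = \frac{202}{15}$ ($Y = \frac{38 - \left(\frac{3}{5} - \frac{7}{5} - \frac{8}{5}\right)}{3} = \frac{38 - - \frac{12}{5}}{3} = \frac{38 + \frac{12}{5}}{3} = \frac{1}{3} \cdot \frac{202}{5} = \frac{202}{15} \approx 13.467$)
$0 \left(-4\right) \left(- Y\right) 94 = 0 \left(-4\right) \left(\left(-1\right) \frac{202}{15}\right) 94 = 0 \left(- \frac{202}{15}\right) 94 = 0 \cdot 94 = 0$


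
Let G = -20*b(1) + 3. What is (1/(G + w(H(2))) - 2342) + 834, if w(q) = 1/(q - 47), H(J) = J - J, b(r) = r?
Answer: -1206447/800 ≈ -1508.1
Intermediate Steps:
H(J) = 0
G = -17 (G = -20*1 + 3 = -20 + 3 = -17)
w(q) = 1/(-47 + q)
(1/(G + w(H(2))) - 2342) + 834 = (1/(-17 + 1/(-47 + 0)) - 2342) + 834 = (1/(-17 + 1/(-47)) - 2342) + 834 = (1/(-17 - 1/47) - 2342) + 834 = (1/(-800/47) - 2342) + 834 = (-47/800 - 2342) + 834 = -1873647/800 + 834 = -1206447/800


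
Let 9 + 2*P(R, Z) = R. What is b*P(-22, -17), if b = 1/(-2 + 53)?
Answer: -31/102 ≈ -0.30392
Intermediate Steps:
P(R, Z) = -9/2 + R/2
b = 1/51 ≈ 0.019608
b*P(-22, -17) = (-9/2 + (1/2)*(-22))/51 = (-9/2 - 11)/51 = (1/51)*(-31/2) = -31/102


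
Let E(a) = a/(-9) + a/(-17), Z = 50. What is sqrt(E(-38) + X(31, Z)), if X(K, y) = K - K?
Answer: 2*sqrt(4199)/51 ≈ 2.5412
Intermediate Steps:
E(a) = -26*a/153 (E(a) = a*(-1/9) + a*(-1/17) = -a/9 - a/17 = -26*a/153)
X(K, y) = 0
sqrt(E(-38) + X(31, Z)) = sqrt(-26/153*(-38) + 0) = sqrt(988/153 + 0) = sqrt(988/153) = 2*sqrt(4199)/51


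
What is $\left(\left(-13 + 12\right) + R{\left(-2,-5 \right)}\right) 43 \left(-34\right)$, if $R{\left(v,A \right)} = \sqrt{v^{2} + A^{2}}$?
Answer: $1462 - 1462 \sqrt{29} \approx -6411.1$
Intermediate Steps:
$R{\left(v,A \right)} = \sqrt{A^{2} + v^{2}}$
$\left(\left(-13 + 12\right) + R{\left(-2,-5 \right)}\right) 43 \left(-34\right) = \left(\left(-13 + 12\right) + \sqrt{\left(-5\right)^{2} + \left(-2\right)^{2}}\right) 43 \left(-34\right) = \left(-1 + \sqrt{25 + 4}\right) 43 \left(-34\right) = \left(-1 + \sqrt{29}\right) 43 \left(-34\right) = \left(-43 + 43 \sqrt{29}\right) \left(-34\right) = 1462 - 1462 \sqrt{29}$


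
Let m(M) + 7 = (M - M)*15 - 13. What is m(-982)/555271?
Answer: -20/555271 ≈ -3.6018e-5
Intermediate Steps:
m(M) = -20 (m(M) = -7 + ((M - M)*15 - 13) = -7 + (0*15 - 13) = -7 + (0 - 13) = -7 - 13 = -20)
m(-982)/555271 = -20/555271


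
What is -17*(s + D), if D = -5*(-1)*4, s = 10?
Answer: -510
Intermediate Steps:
D = 20 (D = 5*4 = 20)
-17*(s + D) = -17*(10 + 20) = -17*30 = -510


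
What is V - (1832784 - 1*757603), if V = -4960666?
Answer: -6035847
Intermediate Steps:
V - (1832784 - 1*757603) = -4960666 - (1832784 - 1*757603) = -4960666 - (1832784 - 757603) = -4960666 - 1*1075181 = -4960666 - 1075181 = -6035847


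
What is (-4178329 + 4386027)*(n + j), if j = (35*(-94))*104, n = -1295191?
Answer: -340074527998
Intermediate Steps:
j = -342160 (j = -3290*104 = -342160)
(-4178329 + 4386027)*(n + j) = (-4178329 + 4386027)*(-1295191 - 342160) = 207698*(-1637351) = -340074527998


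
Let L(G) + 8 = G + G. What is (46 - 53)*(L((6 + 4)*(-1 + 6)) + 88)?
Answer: -1260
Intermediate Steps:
L(G) = -8 + 2*G (L(G) = -8 + (G + G) = -8 + 2*G)
(46 - 53)*(L((6 + 4)*(-1 + 6)) + 88) = (46 - 53)*((-8 + 2*((6 + 4)*(-1 + 6))) + 88) = -7*((-8 + 2*(10*5)) + 88) = -7*((-8 + 2*50) + 88) = -7*((-8 + 100) + 88) = -7*(92 + 88) = -7*180 = -1260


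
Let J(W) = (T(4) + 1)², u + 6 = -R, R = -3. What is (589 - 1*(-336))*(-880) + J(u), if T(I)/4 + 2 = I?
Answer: -813919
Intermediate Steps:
T(I) = -8 + 4*I
u = -3 (u = -6 - 1*(-3) = -6 + 3 = -3)
J(W) = 81 (J(W) = ((-8 + 4*4) + 1)² = ((-8 + 16) + 1)² = (8 + 1)² = 9² = 81)
(589 - 1*(-336))*(-880) + J(u) = (589 - 1*(-336))*(-880) + 81 = (589 + 336)*(-880) + 81 = 925*(-880) + 81 = -814000 + 81 = -813919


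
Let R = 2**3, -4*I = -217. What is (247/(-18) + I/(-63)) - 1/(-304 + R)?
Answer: -12947/888 ≈ -14.580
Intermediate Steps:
I = 217/4 (I = -1/4*(-217) = 217/4 ≈ 54.250)
R = 8
(247/(-18) + I/(-63)) - 1/(-304 + R) = (247/(-18) + (217/4)/(-63)) - 1/(-304 + 8) = (247*(-1/18) + (217/4)*(-1/63)) - 1/(-296) = (-247/18 - 31/36) - 1*(-1/296) = -175/12 + 1/296 = -12947/888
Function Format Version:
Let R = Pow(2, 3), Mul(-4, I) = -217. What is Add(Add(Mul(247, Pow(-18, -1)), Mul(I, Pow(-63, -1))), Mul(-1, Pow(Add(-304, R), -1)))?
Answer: Rational(-12947, 888) ≈ -14.580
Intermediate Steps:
I = Rational(217, 4) (I = Mul(Rational(-1, 4), -217) = Rational(217, 4) ≈ 54.250)
R = 8
Add(Add(Mul(247, Pow(-18, -1)), Mul(I, Pow(-63, -1))), Mul(-1, Pow(Add(-304, R), -1))) = Add(Add(Mul(247, Pow(-18, -1)), Mul(Rational(217, 4), Pow(-63, -1))), Mul(-1, Pow(Add(-304, 8), -1))) = Add(Add(Mul(247, Rational(-1, 18)), Mul(Rational(217, 4), Rational(-1, 63))), Mul(-1, Pow(-296, -1))) = Add(Add(Rational(-247, 18), Rational(-31, 36)), Mul(-1, Rational(-1, 296))) = Add(Rational(-175, 12), Rational(1, 296)) = Rational(-12947, 888)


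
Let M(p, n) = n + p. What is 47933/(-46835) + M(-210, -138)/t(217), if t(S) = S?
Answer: -26700041/10163195 ≈ -2.6271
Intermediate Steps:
47933/(-46835) + M(-210, -138)/t(217) = 47933/(-46835) + (-138 - 210)/217 = 47933*(-1/46835) - 348*1/217 = -47933/46835 - 348/217 = -26700041/10163195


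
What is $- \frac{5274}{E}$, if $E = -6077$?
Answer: $\frac{5274}{6077} \approx 0.86786$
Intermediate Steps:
$- \frac{5274}{E} = - \frac{5274}{-6077} = \left(-5274\right) \left(- \frac{1}{6077}\right) = \frac{5274}{6077}$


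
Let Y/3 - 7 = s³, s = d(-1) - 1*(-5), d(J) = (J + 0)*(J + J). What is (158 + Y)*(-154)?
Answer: -186032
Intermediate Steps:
d(J) = 2*J² (d(J) = J*(2*J) = 2*J²)
s = 7 (s = 2*(-1)² - 1*(-5) = 2*1 + 5 = 2 + 5 = 7)
Y = 1050 (Y = 21 + 3*7³ = 21 + 3*343 = 21 + 1029 = 1050)
(158 + Y)*(-154) = (158 + 1050)*(-154) = 1208*(-154) = -186032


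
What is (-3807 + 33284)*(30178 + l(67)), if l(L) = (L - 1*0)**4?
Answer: 594884150623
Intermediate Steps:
l(L) = L**4 (l(L) = (L + 0)**4 = L**4)
(-3807 + 33284)*(30178 + l(67)) = (-3807 + 33284)*(30178 + 67**4) = 29477*(30178 + 20151121) = 29477*20181299 = 594884150623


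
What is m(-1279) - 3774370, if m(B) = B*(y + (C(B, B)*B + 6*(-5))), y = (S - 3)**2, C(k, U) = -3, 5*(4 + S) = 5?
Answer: -8689567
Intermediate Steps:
S = -3 (S = -4 + (1/5)*5 = -4 + 1 = -3)
y = 36 (y = (-3 - 3)**2 = (-6)**2 = 36)
m(B) = B*(6 - 3*B) (m(B) = B*(36 + (-3*B + 6*(-5))) = B*(36 + (-3*B - 30)) = B*(36 + (-30 - 3*B)) = B*(6 - 3*B))
m(-1279) - 3774370 = 3*(-1279)*(2 - 1*(-1279)) - 3774370 = 3*(-1279)*(2 + 1279) - 3774370 = 3*(-1279)*1281 - 3774370 = -4915197 - 3774370 = -8689567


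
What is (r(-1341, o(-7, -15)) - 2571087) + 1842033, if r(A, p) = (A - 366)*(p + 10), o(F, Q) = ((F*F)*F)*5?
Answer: 2181381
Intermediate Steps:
o(F, Q) = 5*F³ (o(F, Q) = (F²*F)*5 = F³*5 = 5*F³)
r(A, p) = (-366 + A)*(10 + p)
(r(-1341, o(-7, -15)) - 2571087) + 1842033 = ((-3660 - 1830*(-7)³ + 10*(-1341) - 6705*(-7)³) - 2571087) + 1842033 = ((-3660 - 1830*(-343) - 13410 - 6705*(-343)) - 2571087) + 1842033 = ((-3660 - 366*(-1715) - 13410 - 1341*(-1715)) - 2571087) + 1842033 = ((-3660 + 627690 - 13410 + 2299815) - 2571087) + 1842033 = (2910435 - 2571087) + 1842033 = 339348 + 1842033 = 2181381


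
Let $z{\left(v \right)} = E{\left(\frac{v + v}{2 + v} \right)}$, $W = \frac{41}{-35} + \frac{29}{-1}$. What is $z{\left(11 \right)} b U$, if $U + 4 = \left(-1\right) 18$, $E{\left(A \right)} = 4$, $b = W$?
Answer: $\frac{92928}{35} \approx 2655.1$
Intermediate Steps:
$W = - \frac{1056}{35}$ ($W = 41 \left(- \frac{1}{35}\right) + 29 \left(-1\right) = - \frac{41}{35} - 29 = - \frac{1056}{35} \approx -30.171$)
$b = - \frac{1056}{35} \approx -30.171$
$U = -22$ ($U = -4 - 18 = -22$)
$z{\left(v \right)} = 4$
$z{\left(11 \right)} b U = 4 \left(- \frac{1056}{35}\right) \left(-22\right) = \left(- \frac{4224}{35}\right) \left(-22\right) = \frac{92928}{35}$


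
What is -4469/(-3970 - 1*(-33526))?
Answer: -4469/29556 ≈ -0.15120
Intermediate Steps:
-4469/(-3970 - 1*(-33526)) = -4469/(-3970 + 33526) = -4469/29556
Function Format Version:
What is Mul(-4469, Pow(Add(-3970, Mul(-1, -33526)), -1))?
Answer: Rational(-4469, 29556) ≈ -0.15120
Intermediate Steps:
Mul(-4469, Pow(Add(-3970, Mul(-1, -33526)), -1)) = Mul(-4469, Pow(Add(-3970, 33526), -1)) = Mul(-4469, Pow(29556, -1)) = Mul(-4469, Rational(1, 29556)) = Rational(-4469, 29556)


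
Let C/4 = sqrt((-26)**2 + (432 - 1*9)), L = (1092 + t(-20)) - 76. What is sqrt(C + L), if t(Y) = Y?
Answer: 2*sqrt(249 + sqrt(1099)) ≈ 33.595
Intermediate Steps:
L = 996 (L = (1092 - 20) - 76 = 1072 - 76 = 996)
C = 4*sqrt(1099) (C = 4*sqrt((-26)**2 + (432 - 1*9)) = 4*sqrt(676 + (432 - 9)) = 4*sqrt(676 + 423) = 4*sqrt(1099) ≈ 132.60)
sqrt(C + L) = sqrt(4*sqrt(1099) + 996) = sqrt(996 + 4*sqrt(1099))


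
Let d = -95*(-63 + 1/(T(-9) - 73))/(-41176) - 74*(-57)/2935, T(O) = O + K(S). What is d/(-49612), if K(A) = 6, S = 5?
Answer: -624442897/23982750378880 ≈ -2.6037e-5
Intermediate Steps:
T(O) = 6 + O (T(O) = O + 6 = 6 + O)
d = 624442897/483406240 (d = -95*(-63 + 1/((6 - 9) - 73))/(-41176) - 74*(-57)/2935 = -95*(-63 + 1/(-3 - 73))*(-1/41176) + 4218*(1/2935) = -95*(-63 + 1/(-76))*(-1/41176) + 4218/2935 = -95*(-63 - 1/76)*(-1/41176) + 4218/2935 = -95*(-4789/76)*(-1/41176) + 4218/2935 = (23945/4)*(-1/41176) + 4218/2935 = -23945/164704 + 4218/2935 = 624442897/483406240 ≈ 1.2918)
d/(-49612) = (624442897/483406240)/(-49612) = (624442897/483406240)*(-1/49612) = -624442897/23982750378880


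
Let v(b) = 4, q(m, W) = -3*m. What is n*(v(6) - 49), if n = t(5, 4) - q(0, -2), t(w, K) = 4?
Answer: -180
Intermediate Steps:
n = 4 (n = 4 - (-3)*0 = 4 - 1*0 = 4 + 0 = 4)
n*(v(6) - 49) = 4*(4 - 49) = 4*(-45) = -180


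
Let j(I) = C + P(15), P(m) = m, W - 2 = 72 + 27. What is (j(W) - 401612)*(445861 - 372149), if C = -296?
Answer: -29624336816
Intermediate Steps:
W = 101 (W = 2 + (72 + 27) = 2 + 99 = 101)
j(I) = -281 (j(I) = -296 + 15 = -281)
(j(W) - 401612)*(445861 - 372149) = (-281 - 401612)*(445861 - 372149) = -401893*73712 = -29624336816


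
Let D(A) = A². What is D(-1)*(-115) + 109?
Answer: -6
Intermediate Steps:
D(-1)*(-115) + 109 = (-1)²*(-115) + 109 = 1*(-115) + 109 = -115 + 109 = -6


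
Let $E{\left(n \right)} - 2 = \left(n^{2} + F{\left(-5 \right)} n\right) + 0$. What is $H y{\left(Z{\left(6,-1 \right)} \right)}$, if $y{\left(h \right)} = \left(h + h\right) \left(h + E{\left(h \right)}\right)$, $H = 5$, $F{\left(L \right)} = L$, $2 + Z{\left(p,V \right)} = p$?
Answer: $80$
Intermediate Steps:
$Z{\left(p,V \right)} = -2 + p$
$E{\left(n \right)} = 2 + n^{2} - 5 n$ ($E{\left(n \right)} = 2 + \left(\left(n^{2} - 5 n\right) + 0\right) = 2 + \left(n^{2} - 5 n\right) = 2 + n^{2} - 5 n$)
$y{\left(h \right)} = 2 h \left(2 + h^{2} - 4 h\right)$ ($y{\left(h \right)} = \left(h + h\right) \left(h + \left(2 + h^{2} - 5 h\right)\right) = 2 h \left(2 + h^{2} - 4 h\right)$)
$H y{\left(Z{\left(6,-1 \right)} \right)} = 5 \cdot 2 \left(-2 + 6\right) \left(2 + \left(-2 + 6\right)^{2} - 4 \left(-2 + 6\right)\right) = 5 \cdot 2 \cdot 4 \left(2 + 4^{2} - 16\right) = 5 \cdot 2 \cdot 4 \left(2 + 16 - 16\right) = 5 \cdot 2 \cdot 4 \cdot 2 = 5 \cdot 16 = 80$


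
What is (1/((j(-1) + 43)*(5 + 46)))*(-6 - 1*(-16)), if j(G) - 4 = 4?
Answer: 10/2601 ≈ 0.0038447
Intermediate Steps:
j(G) = 8 (j(G) = 4 + 4 = 8)
(1/((j(-1) + 43)*(5 + 46)))*(-6 - 1*(-16)) = (1/((8 + 43)*(5 + 46)))*(-6 - 1*(-16)) = (1/(51*51))*(-6 + 16) = ((1/51)*(1/51))*10 = (1/2601)*10 = 10/2601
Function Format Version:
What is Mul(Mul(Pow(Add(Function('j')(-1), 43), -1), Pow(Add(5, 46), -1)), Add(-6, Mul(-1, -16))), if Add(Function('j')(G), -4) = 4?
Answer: Rational(10, 2601) ≈ 0.0038447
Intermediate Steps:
Function('j')(G) = 8 (Function('j')(G) = Add(4, 4) = 8)
Mul(Mul(Pow(Add(Function('j')(-1), 43), -1), Pow(Add(5, 46), -1)), Add(-6, Mul(-1, -16))) = Mul(Mul(Pow(Add(8, 43), -1), Pow(Add(5, 46), -1)), Add(-6, Mul(-1, -16))) = Mul(Mul(Pow(51, -1), Pow(51, -1)), Add(-6, 16)) = Mul(Mul(Rational(1, 51), Rational(1, 51)), 10) = Mul(Rational(1, 2601), 10) = Rational(10, 2601)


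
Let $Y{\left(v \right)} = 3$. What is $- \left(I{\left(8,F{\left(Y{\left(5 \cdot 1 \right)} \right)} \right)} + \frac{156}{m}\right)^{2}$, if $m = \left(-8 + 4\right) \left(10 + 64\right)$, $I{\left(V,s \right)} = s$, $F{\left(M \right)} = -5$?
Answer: $- \frac{167281}{5476} \approx -30.548$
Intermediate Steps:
$m = -296$ ($m = \left(-4\right) 74 = -296$)
$- \left(I{\left(8,F{\left(Y{\left(5 \cdot 1 \right)} \right)} \right)} + \frac{156}{m}\right)^{2} = - \left(-5 + \frac{156}{-296}\right)^{2} = - \left(-5 + 156 \left(- \frac{1}{296}\right)\right)^{2} = - \left(-5 - \frac{39}{74}\right)^{2} = - \left(- \frac{409}{74}\right)^{2} = \left(-1\right) \frac{167281}{5476} = - \frac{167281}{5476}$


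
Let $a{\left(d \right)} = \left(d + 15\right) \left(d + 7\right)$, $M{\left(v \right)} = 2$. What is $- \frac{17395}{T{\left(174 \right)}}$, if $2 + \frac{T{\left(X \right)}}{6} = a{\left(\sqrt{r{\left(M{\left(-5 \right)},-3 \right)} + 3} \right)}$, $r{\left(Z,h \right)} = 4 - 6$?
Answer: $- \frac{2485}{108} \approx -23.009$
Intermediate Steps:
$r{\left(Z,h \right)} = -2$ ($r{\left(Z,h \right)} = 4 - 6 = -2$)
$a{\left(d \right)} = \left(7 + d\right) \left(15 + d\right)$ ($a{\left(d \right)} = \left(15 + d\right) \left(7 + d\right) = \left(7 + d\right) \left(15 + d\right)$)
$T{\left(X \right)} = 756$ ($T{\left(X \right)} = -12 + 6 \left(105 + \left(\sqrt{-2 + 3}\right)^{2} + 22 \sqrt{-2 + 3}\right) = -12 + 6 \left(105 + \left(\sqrt{1}\right)^{2} + 22 \sqrt{1}\right) = -12 + 6 \left(105 + 1^{2} + 22 \cdot 1\right) = -12 + 6 \left(105 + 1 + 22\right) = -12 + 6 \cdot 128 = -12 + 768 = 756$)
$- \frac{17395}{T{\left(174 \right)}} = - \frac{17395}{756} = \left(-17395\right) \frac{1}{756} = - \frac{2485}{108}$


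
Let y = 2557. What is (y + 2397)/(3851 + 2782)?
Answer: 4954/6633 ≈ 0.74687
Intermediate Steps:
(y + 2397)/(3851 + 2782) = (2557 + 2397)/(3851 + 2782) = 4954/6633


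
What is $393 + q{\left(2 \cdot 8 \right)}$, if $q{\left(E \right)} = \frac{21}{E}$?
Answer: $\frac{6309}{16} \approx 394.31$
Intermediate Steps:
$393 + q{\left(2 \cdot 8 \right)} = 393 + \frac{21}{2 \cdot 8} = 393 + \frac{21}{16} = \frac{6309}{16}$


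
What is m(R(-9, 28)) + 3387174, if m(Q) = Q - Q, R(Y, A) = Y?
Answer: 3387174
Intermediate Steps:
m(Q) = 0
m(R(-9, 28)) + 3387174 = 0 + 3387174 = 3387174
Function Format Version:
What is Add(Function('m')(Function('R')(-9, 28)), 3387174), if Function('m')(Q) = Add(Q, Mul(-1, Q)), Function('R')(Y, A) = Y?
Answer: 3387174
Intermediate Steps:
Function('m')(Q) = 0
Add(Function('m')(Function('R')(-9, 28)), 3387174) = Add(0, 3387174) = 3387174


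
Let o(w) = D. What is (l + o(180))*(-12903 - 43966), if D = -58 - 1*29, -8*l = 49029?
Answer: 2827811025/8 ≈ 3.5348e+8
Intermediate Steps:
l = -49029/8 (l = -1/8*49029 = -49029/8 ≈ -6128.6)
D = -87 (D = -58 - 29 = -87)
o(w) = -87
(l + o(180))*(-12903 - 43966) = (-49029/8 - 87)*(-12903 - 43966) = -49725/8*(-56869) = 2827811025/8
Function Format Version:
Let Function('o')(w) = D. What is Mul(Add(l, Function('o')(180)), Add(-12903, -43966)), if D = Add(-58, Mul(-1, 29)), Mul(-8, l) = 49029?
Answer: Rational(2827811025, 8) ≈ 3.5348e+8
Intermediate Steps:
l = Rational(-49029, 8) (l = Mul(Rational(-1, 8), 49029) = Rational(-49029, 8) ≈ -6128.6)
D = -87 (D = Add(-58, -29) = -87)
Function('o')(w) = -87
Mul(Add(l, Function('o')(180)), Add(-12903, -43966)) = Mul(Add(Rational(-49029, 8), -87), Add(-12903, -43966)) = Mul(Rational(-49725, 8), -56869) = Rational(2827811025, 8)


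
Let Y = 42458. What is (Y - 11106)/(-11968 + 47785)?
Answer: 31352/35817 ≈ 0.87534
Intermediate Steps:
(Y - 11106)/(-11968 + 47785) = (42458 - 11106)/(-11968 + 47785) = 31352/35817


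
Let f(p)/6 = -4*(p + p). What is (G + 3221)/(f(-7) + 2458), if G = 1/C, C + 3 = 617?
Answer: 1977695/1715516 ≈ 1.1528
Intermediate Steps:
C = 614 (C = -3 + 617 = 614)
f(p) = -48*p (f(p) = 6*(-4*(p + p)) = 6*(-8*p) = -48*p)
G = 1/614 ≈ 0.0016287
(G + 3221)/(f(-7) + 2458) = (1/614 + 3221)/(-48*(-7) + 2458) = 1977695/(614*(336 + 2458)) = (1977695/614)/2794 = (1977695/614)*(1/2794) = 1977695/1715516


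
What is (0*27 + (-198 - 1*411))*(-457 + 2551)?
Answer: -1275246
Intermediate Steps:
(0*27 + (-198 - 1*411))*(-457 + 2551) = (0 + (-198 - 411))*2094 = (0 - 609)*2094 = -609*2094 = -1275246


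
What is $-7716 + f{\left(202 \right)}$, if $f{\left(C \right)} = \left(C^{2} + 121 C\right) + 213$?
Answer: $57743$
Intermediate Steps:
$f{\left(C \right)} = 213 + C^{2} + 121 C$
$-7716 + f{\left(202 \right)} = -7716 + \left(213 + 202^{2} + 121 \cdot 202\right) = -7716 + \left(213 + 40804 + 24442\right) = -7716 + 65459 = 57743$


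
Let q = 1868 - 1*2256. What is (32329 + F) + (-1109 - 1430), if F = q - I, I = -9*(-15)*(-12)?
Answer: 31022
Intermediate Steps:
q = -388 (q = 1868 - 2256 = -388)
I = -1620 (I = 135*(-12) = -1620)
F = 1232 (F = -388 - 1*(-1620) = -388 + 1620 = 1232)
(32329 + F) + (-1109 - 1430) = (32329 + 1232) + (-1109 - 1430) = 33561 - 2539 = 31022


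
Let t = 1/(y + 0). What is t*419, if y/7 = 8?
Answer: 419/56 ≈ 7.4821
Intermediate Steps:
y = 56 (y = 7*8 = 56)
t = 1/56 (t = 1/(56 + 0) = 1/56 ≈ 0.017857)
t*419 = (1/56)*419 = 419/56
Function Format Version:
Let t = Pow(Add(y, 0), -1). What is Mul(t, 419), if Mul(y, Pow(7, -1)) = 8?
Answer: Rational(419, 56) ≈ 7.4821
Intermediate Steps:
y = 56 (y = Mul(7, 8) = 56)
t = Rational(1, 56) (t = Pow(Add(56, 0), -1) = Pow(56, -1) = Rational(1, 56) ≈ 0.017857)
Mul(t, 419) = Mul(Rational(1, 56), 419) = Rational(419, 56)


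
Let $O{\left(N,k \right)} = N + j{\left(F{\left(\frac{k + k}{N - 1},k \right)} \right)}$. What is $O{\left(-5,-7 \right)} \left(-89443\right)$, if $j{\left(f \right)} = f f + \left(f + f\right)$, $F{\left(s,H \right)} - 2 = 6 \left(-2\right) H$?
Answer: $-676457409$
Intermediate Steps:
$F{\left(s,H \right)} = 2 - 12 H$ ($F{\left(s,H \right)} = 2 + 6 \left(-2\right) H = 2 - 12 H$)
$j{\left(f \right)} = f^{2} + 2 f$
$O{\left(N,k \right)} = N + \left(2 - 12 k\right) \left(4 - 12 k\right)$ ($O{\left(N,k \right)} = N + \left(2 - 12 k\right) \left(2 - \left(-2 + 12 k\right)\right) = N + \left(2 - 12 k\right) \left(4 - 12 k\right)$)
$O{\left(-5,-7 \right)} \left(-89443\right) = \left(8 - 5 - -504 + 144 \left(-7\right)^{2}\right) \left(-89443\right) = \left(8 - 5 + 504 + 144 \cdot 49\right) \left(-89443\right) = \left(8 - 5 + 504 + 7056\right) \left(-89443\right) = 7563 \left(-89443\right) = -676457409$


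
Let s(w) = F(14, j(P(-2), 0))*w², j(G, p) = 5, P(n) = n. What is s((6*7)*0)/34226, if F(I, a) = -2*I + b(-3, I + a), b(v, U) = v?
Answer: 0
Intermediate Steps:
F(I, a) = -3 - 2*I (F(I, a) = -2*I - 3 = -3 - 2*I)
s(w) = -31*w² (s(w) = (-3 - 2*14)*w² = (-3 - 28)*w² = -31*w²)
s((6*7)*0)/34226 = -31*((6*7)*0)²/34226 = -31*(42*0)²*(1/34226) = -31*0²*(1/34226) = -31*0*(1/34226) = 0*(1/34226) = 0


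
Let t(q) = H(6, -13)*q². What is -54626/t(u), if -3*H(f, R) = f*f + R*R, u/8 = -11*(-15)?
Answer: 2483/5412000 ≈ 0.00045880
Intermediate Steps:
u = 1320 (u = 8*(-11*(-15)) = 8*165 = 1320)
H(f, R) = -R²/3 - f²/3 (H(f, R) = -(f*f + R*R)/3 = -(f² + R²)/3 = -(R² + f²)/3 = -R²/3 - f²/3)
t(q) = -205*q²/3 (t(q) = (-⅓*(-13)² - ⅓*6²)*q² = (-⅓*169 - ⅓*36)*q² = (-169/3 - 12)*q² = -205*q²/3)
-54626/t(u) = -54626/((-205/3*1320²)) = -54626/((-205/3*1742400)) = -54626/(-119064000) = -54626*(-1/119064000) = 2483/5412000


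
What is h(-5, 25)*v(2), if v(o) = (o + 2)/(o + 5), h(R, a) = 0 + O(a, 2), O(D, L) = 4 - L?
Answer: 8/7 ≈ 1.1429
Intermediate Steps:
h(R, a) = 2 (h(R, a) = 0 + (4 - 1*2) = 0 + (4 - 2) = 0 + 2 = 2)
v(o) = (2 + o)/(5 + o)
h(-5, 25)*v(2) = 2*((2 + 2)/(5 + 2)) = 2*(4/7) = 8/7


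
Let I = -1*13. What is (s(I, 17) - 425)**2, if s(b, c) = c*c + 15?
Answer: 14641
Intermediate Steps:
I = -13
s(b, c) = 15 + c**2 (s(b, c) = c**2 + 15 = 15 + c**2)
(s(I, 17) - 425)**2 = ((15 + 17**2) - 425)**2 = ((15 + 289) - 425)**2 = (304 - 425)**2 = (-121)**2 = 14641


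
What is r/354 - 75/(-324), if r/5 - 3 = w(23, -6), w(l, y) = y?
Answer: 1205/6372 ≈ 0.18911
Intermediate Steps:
r = -15 (r = 15 + 5*(-6) = 15 - 30 = -15)
r/354 - 75/(-324) = -15/354 - 75/(-324) = -15*1/354 - 75*(-1/324) = -5/118 + 25/108 = 1205/6372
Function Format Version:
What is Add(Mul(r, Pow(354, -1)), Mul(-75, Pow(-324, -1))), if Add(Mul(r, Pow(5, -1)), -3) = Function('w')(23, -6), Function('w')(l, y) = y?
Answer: Rational(1205, 6372) ≈ 0.18911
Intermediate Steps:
r = -15 (r = Add(15, Mul(5, -6)) = Add(15, -30) = -15)
Add(Mul(r, Pow(354, -1)), Mul(-75, Pow(-324, -1))) = Add(Mul(-15, Pow(354, -1)), Mul(-75, Pow(-324, -1))) = Add(Mul(-15, Rational(1, 354)), Mul(-75, Rational(-1, 324))) = Add(Rational(-5, 118), Rational(25, 108)) = Rational(1205, 6372)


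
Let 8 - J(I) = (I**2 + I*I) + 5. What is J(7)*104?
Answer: -9880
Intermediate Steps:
J(I) = 3 - 2*I**2 (J(I) = 8 - ((I**2 + I*I) + 5) = 8 - ((I**2 + I**2) + 5) = 8 - (2*I**2 + 5) = 8 - (5 + 2*I**2) = 8 + (-5 - 2*I**2) = 3 - 2*I**2)
J(7)*104 = (3 - 2*7**2)*104 = (3 - 2*49)*104 = (3 - 98)*104 = -95*104 = -9880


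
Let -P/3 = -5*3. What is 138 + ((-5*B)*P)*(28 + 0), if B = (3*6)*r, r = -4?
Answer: 453738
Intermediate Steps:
P = 45 (P = -(-15)*3 = -3*(-15) = 45)
B = -72 (B = (3*6)*(-4) = 18*(-4) = -72)
138 + ((-5*B)*P)*(28 + 0) = 138 + (-5*(-72)*45)*(28 + 0) = 138 + (360*45)*28 = 138 + 16200*28 = 138 + 453600 = 453738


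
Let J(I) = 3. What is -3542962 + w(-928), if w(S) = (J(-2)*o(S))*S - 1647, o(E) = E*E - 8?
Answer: -2401058593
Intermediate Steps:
o(E) = -8 + E² (o(E) = E² - 8 = -8 + E²)
w(S) = -1647 + S*(-24 + 3*S²) (w(S) = (3*(-8 + S²))*S - 1647 = (-24 + 3*S²)*S - 1647 = S*(-24 + 3*S²) - 1647 = -1647 + S*(-24 + 3*S²))
-3542962 + w(-928) = -3542962 + (-1647 + 3*(-928)*(-8 + (-928)²)) = -3542962 + (-1647 + 3*(-928)*(-8 + 861184)) = -3542962 + (-1647 + 3*(-928)*861176) = -3542962 + (-1647 - 2397513984) = -3542962 - 2397515631 = -2401058593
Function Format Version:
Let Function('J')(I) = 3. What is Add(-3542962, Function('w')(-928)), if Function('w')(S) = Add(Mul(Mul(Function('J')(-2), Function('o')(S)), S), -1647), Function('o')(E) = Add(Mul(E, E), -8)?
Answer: -2401058593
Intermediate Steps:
Function('o')(E) = Add(-8, Pow(E, 2)) (Function('o')(E) = Add(Pow(E, 2), -8) = Add(-8, Pow(E, 2)))
Function('w')(S) = Add(-1647, Mul(S, Add(-24, Mul(3, Pow(S, 2))))) (Function('w')(S) = Add(Mul(Mul(3, Add(-8, Pow(S, 2))), S), -1647) = Add(Mul(Add(-24, Mul(3, Pow(S, 2))), S), -1647) = Add(Mul(S, Add(-24, Mul(3, Pow(S, 2)))), -1647) = Add(-1647, Mul(S, Add(-24, Mul(3, Pow(S, 2))))))
Add(-3542962, Function('w')(-928)) = Add(-3542962, Add(-1647, Mul(3, -928, Add(-8, Pow(-928, 2))))) = Add(-3542962, Add(-1647, Mul(3, -928, Add(-8, 861184)))) = Add(-3542962, Add(-1647, Mul(3, -928, 861176))) = Add(-3542962, Add(-1647, -2397513984)) = Add(-3542962, -2397515631) = -2401058593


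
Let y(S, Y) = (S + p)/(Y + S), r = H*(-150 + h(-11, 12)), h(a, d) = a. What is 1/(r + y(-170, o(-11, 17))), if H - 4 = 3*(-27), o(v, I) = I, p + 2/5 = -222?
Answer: 85/1053963 ≈ 8.0648e-5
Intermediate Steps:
p = -1112/5 (p = -2/5 - 222 = -1112/5 ≈ -222.40)
H = -77 (H = 4 + 3*(-27) = 4 - 81 = -77)
r = 12397 (r = -77*(-150 - 11) = -77*(-161) = 12397)
y(S, Y) = (-1112/5 + S)/(S + Y) (y(S, Y) = (S - 1112/5)/(Y + S) = (-1112/5 + S)/(S + Y))
1/(r + y(-170, o(-11, 17))) = 1/(12397 + (-1112/5 - 170)/(-170 + 17)) = 1/(12397 - 1962/5/(-153)) = 1/(12397 - 1/153*(-1962/5)) = 1/(12397 + 218/85) = 1/(1053963/85) = 85/1053963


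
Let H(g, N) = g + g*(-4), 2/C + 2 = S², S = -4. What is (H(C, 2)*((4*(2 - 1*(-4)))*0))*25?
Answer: 0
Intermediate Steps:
C = ⅐ (C = 2/(-2 + (-4)²) = 2/(-2 + 16) = 2/14 = 2*(1/14) = ⅐ ≈ 0.14286)
H(g, N) = -3*g (H(g, N) = g - 4*g = -3*g)
(H(C, 2)*((4*(2 - 1*(-4)))*0))*25 = ((-3*⅐)*((4*(2 - 1*(-4)))*0))*25 = -3*4*(2 + 4)*0/7*25 = -3*4*6*0/7*25 = -72*0/7*25 = -3/7*0*25 = 0*25 = 0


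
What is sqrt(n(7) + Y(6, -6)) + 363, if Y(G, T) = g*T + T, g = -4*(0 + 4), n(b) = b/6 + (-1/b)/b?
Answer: 363 + sqrt(160782)/42 ≈ 372.55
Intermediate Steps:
n(b) = -1/b**2 + b/6 (n(b) = b*(1/6) - 1/b**2 = b/6 - 1/b**2 = -1/b**2 + b/6)
g = -16 (g = -4*4 = -16)
Y(G, T) = -15*T (Y(G, T) = -16*T + T = -15*T)
sqrt(n(7) + Y(6, -6)) + 363 = sqrt((-1/7**2 + (1/6)*7) - 15*(-6)) + 363 = sqrt((-1*1/49 + 7/6) + 90) + 363 = sqrt((-1/49 + 7/6) + 90) + 363 = sqrt(337/294 + 90) + 363 = sqrt(26797/294) + 363 = sqrt(160782)/42 + 363 = 363 + sqrt(160782)/42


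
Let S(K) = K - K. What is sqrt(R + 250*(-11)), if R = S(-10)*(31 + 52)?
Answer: 5*I*sqrt(110) ≈ 52.44*I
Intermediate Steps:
S(K) = 0
R = 0 (R = 0*(31 + 52) = 0*83 = 0)
sqrt(R + 250*(-11)) = sqrt(0 + 250*(-11)) = sqrt(0 - 2750) = sqrt(-2750) = 5*I*sqrt(110)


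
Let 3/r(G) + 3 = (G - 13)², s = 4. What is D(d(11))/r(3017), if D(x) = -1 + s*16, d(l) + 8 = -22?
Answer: 189504273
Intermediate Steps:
d(l) = -30 (d(l) = -8 - 22 = -30)
r(G) = 3/(-3 + (-13 + G)²) (r(G) = 3/(-3 + (G - 13)²) = 3/(-3 + (-13 + G)²))
D(x) = 63 (D(x) = -1 + 4*16 = -1 + 64 = 63)
D(d(11))/r(3017) = 63/((3/(-3 + (-13 + 3017)²))) = 63/((3/(-3 + 3004²))) = 63/((3/(-3 + 9024016))) = 63/((3/9024013)) = 63/((3*(1/9024013))) = 63/(3/9024013) = 63*(9024013/3) = 189504273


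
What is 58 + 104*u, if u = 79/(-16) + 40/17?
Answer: -7167/34 ≈ -210.79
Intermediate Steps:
u = -703/272 (u = 79*(-1/16) + 40*(1/17) = -79/16 + 40/17 = -703/272 ≈ -2.5846)
58 + 104*u = 58 + 104*(-703/272) = 58 - 9139/34 = -7167/34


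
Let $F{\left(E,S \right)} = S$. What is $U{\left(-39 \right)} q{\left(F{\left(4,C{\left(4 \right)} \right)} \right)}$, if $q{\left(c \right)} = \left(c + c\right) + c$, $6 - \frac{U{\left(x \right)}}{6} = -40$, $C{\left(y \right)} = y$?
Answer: $3312$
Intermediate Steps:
$U{\left(x \right)} = 276$ ($U{\left(x \right)} = 36 - -240 = 36 + 240 = 276$)
$q{\left(c \right)} = 3 c$ ($q{\left(c \right)} = 2 c + c = 3 c$)
$U{\left(-39 \right)} q{\left(F{\left(4,C{\left(4 \right)} \right)} \right)} = 276 \cdot 3 \cdot 4 = 276 \cdot 12 = 3312$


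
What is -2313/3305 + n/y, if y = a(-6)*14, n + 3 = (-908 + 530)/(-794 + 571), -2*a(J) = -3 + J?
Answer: -11152364/15477315 ≈ -0.72056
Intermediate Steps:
a(J) = 3/2 - J/2 (a(J) = -(-3 + J)/2 = 3/2 - J/2)
n = -291/223 (n = -3 + (-908 + 530)/(-794 + 571) = -3 - 378/(-223) = -3 - 378*(-1/223) = -3 + 378/223 = -291/223 ≈ -1.3049)
y = 63 (y = (3/2 - ½*(-6))*14 = (3/2 + 3)*14 = (9/2)*14 = 63)
-2313/3305 + n/y = -2313/3305 - 291/223/63 = -2313*1/3305 - 291/223*1/63 = -2313/3305 - 97/4683 = -11152364/15477315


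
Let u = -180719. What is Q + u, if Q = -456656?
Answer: -637375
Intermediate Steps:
Q + u = -456656 - 180719 = -637375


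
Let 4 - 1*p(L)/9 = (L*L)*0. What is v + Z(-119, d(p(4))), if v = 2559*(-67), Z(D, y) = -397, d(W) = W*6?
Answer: -171850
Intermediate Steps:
p(L) = 36 (p(L) = 36 - 9*L*L*0 = 36 - 9*L²*0 = 36 - 9*0 = 36 + 0 = 36)
d(W) = 6*W
v = -171453
v + Z(-119, d(p(4))) = -171453 - 397 = -171850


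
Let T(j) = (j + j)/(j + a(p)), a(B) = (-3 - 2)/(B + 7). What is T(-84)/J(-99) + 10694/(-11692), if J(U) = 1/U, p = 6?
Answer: -1269864395/6413062 ≈ -198.01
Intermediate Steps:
a(B) = -5/(7 + B)
T(j) = 2*j/(-5/13 + j) (T(j) = (j + j)/(j - 5/(7 + 6)) = (2*j)/(j - 5/13) = (2*j)/(-5/13 + j) = 2*j/(-5/13 + j))
T(-84)/J(-99) + 10694/(-11692) = (26*(-84)/(-5 + 13*(-84)))/(1/(-99)) + 10694/(-11692) = (26*(-84)/(-5 - 1092))/(-1/99) + 10694*(-1/11692) = (26*(-84)/(-1097))*(-99) - 5347/5846 = (26*(-84)*(-1/1097))*(-99) - 5347/5846 = (2184/1097)*(-99) - 5347/5846 = -216216/1097 - 5347/5846 = -1269864395/6413062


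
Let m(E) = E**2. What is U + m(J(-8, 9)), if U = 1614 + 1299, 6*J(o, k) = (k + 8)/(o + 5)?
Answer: 944101/324 ≈ 2913.9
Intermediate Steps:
J(o, k) = (8 + k)/(6*(5 + o)) (J(o, k) = ((k + 8)/(o + 5))/6 = ((8 + k)/(5 + o))/6 = (8 + k)/(6*(5 + o)))
U = 2913
U + m(J(-8, 9)) = 2913 + ((8 + 9)/(6*(5 - 8)))**2 = 2913 + ((1/6)*17/(-3))**2 = 2913 + ((1/6)*(-1/3)*17)**2 = 2913 + (-17/18)**2 = 2913 + 289/324 = 944101/324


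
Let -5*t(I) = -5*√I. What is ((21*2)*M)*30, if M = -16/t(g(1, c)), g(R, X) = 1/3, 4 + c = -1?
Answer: -20160*√3 ≈ -34918.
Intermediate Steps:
c = -5 (c = -4 - 1 = -5)
g(R, X) = ⅓
t(I) = √I (t(I) = -(-1)*√I = √I)
M = -16*√3 ≈ -27.713
((21*2)*M)*30 = ((21*2)*(-16*√3))*30 = (42*(-16*√3))*30 = -672*√3*30 = -20160*√3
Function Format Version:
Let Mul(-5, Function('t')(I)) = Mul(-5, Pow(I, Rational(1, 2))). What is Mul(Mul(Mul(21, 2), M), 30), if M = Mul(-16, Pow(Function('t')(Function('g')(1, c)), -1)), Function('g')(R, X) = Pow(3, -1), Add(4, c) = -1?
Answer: Mul(-20160, Pow(3, Rational(1, 2))) ≈ -34918.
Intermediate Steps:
c = -5 (c = Add(-4, -1) = -5)
Function('g')(R, X) = Rational(1, 3)
Function('t')(I) = Pow(I, Rational(1, 2)) (Function('t')(I) = Mul(Rational(-1, 5), Mul(-5, Pow(I, Rational(1, 2)))) = Pow(I, Rational(1, 2)))
M = Mul(-16, Pow(3, Rational(1, 2))) (M = Mul(-16, Pow(Pow(Rational(1, 3), Rational(1, 2)), -1)) = Mul(-16, Pow(Mul(Rational(1, 3), Pow(3, Rational(1, 2))), -1)) = Mul(-16, Pow(3, Rational(1, 2))) ≈ -27.713)
Mul(Mul(Mul(21, 2), M), 30) = Mul(Mul(Mul(21, 2), Mul(-16, Pow(3, Rational(1, 2)))), 30) = Mul(Mul(42, Mul(-16, Pow(3, Rational(1, 2)))), 30) = Mul(Mul(-672, Pow(3, Rational(1, 2))), 30) = Mul(-20160, Pow(3, Rational(1, 2)))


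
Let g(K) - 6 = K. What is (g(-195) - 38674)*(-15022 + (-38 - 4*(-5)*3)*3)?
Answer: 581235028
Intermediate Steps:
g(K) = 6 + K
(g(-195) - 38674)*(-15022 + (-38 - 4*(-5)*3)*3) = ((6 - 195) - 38674)*(-15022 + (-38 - 4*(-5)*3)*3) = (-189 - 38674)*(-15022 + (-38 + 20*3)*3) = -38863*(-15022 + (-38 + 60)*3) = -38863*(-15022 + 22*3) = -38863*(-15022 + 66) = -38863*(-14956) = 581235028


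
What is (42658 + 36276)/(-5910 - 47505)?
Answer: -78934/53415 ≈ -1.4777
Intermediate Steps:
(42658 + 36276)/(-5910 - 47505) = 78934/(-53415) = 78934*(-1/53415) = -78934/53415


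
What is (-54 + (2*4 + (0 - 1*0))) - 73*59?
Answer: -4353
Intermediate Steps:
(-54 + (2*4 + (0 - 1*0))) - 73*59 = (-54 + (8 + (0 + 0))) - 4307 = (-54 + (8 + 0)) - 4307 = (-54 + 8) - 4307 = -46 - 4307 = -4353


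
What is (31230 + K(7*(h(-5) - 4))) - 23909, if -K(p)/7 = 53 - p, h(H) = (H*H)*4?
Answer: 11654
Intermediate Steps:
h(H) = 4*H² (h(H) = H²*4 = 4*H²)
K(p) = -371 + 7*p (K(p) = -7*(53 - p) = -371 + 7*p)
(31230 + K(7*(h(-5) - 4))) - 23909 = (31230 + (-371 + 7*(7*(4*(-5)² - 4)))) - 23909 = (31230 + (-371 + 7*(7*(4*25 - 4)))) - 23909 = (31230 + (-371 + 7*(7*(100 - 4)))) - 23909 = (31230 + (-371 + 7*(7*96))) - 23909 = (31230 + (-371 + 7*672)) - 23909 = (31230 + (-371 + 4704)) - 23909 = (31230 + 4333) - 23909 = 35563 - 23909 = 11654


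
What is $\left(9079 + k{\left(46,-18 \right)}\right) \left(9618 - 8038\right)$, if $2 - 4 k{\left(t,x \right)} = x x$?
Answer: $14217630$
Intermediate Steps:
$k{\left(t,x \right)} = \frac{1}{2} - \frac{x^{2}}{4}$ ($k{\left(t,x \right)} = \frac{1}{2} - \frac{x x}{4} = \frac{1}{2} - \frac{x^{2}}{4}$)
$\left(9079 + k{\left(46,-18 \right)}\right) \left(9618 - 8038\right) = \left(9079 + \left(\frac{1}{2} - \frac{\left(-18\right)^{2}}{4}\right)\right) \left(9618 - 8038\right) = \left(9079 + \left(\frac{1}{2} - 81\right)\right) 1580 = \left(9079 - \frac{161}{2}\right) 1580 = \frac{17997}{2} \cdot 1580 = 14217630$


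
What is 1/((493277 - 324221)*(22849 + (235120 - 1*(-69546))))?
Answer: 1/55368375840 ≈ 1.8061e-11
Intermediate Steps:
1/((493277 - 324221)*(22849 + (235120 - 1*(-69546)))) = 1/(169056*(22849 + (235120 + 69546))) = 1/(169056*(22849 + 304666)) = 1/(169056*327515) = 1/55368375840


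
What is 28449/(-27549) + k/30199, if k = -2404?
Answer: -102817683/92439139 ≈ -1.1123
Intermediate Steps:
28449/(-27549) + k/30199 = 28449/(-27549) - 2404/30199 = 28449*(-1/27549) - 2404*1/30199 = -3161/3061 - 2404/30199 = -102817683/92439139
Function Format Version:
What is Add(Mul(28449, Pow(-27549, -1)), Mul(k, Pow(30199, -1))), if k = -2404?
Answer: Rational(-102817683, 92439139) ≈ -1.1123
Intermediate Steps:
Add(Mul(28449, Pow(-27549, -1)), Mul(k, Pow(30199, -1))) = Add(Mul(28449, Pow(-27549, -1)), Mul(-2404, Pow(30199, -1))) = Add(Mul(28449, Rational(-1, 27549)), Mul(-2404, Rational(1, 30199))) = Add(Rational(-3161, 3061), Rational(-2404, 30199)) = Rational(-102817683, 92439139)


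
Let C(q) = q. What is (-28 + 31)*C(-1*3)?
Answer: -9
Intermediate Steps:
(-28 + 31)*C(-1*3) = (-28 + 31)*(-1*3) = 3*(-3) = -9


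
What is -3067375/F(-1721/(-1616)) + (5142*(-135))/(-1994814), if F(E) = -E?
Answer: 183112052321455/63575461 ≈ 2.8802e+6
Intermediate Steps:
-3067375/F(-1721/(-1616)) + (5142*(-135))/(-1994814) = -3067375/((-(-1721)/(-1616))) + (5142*(-135))/(-1994814) = -3067375/((-(-1721)*(-1)/1616)) - 694170*(-1/1994814) = -3067375/((-1*1721/1616)) + 12855/36941 = -3067375/(-1721/1616) + 12855/36941 = -3067375*(-1616/1721) + 12855/36941 = 4956878000/1721 + 12855/36941 = 183112052321455/63575461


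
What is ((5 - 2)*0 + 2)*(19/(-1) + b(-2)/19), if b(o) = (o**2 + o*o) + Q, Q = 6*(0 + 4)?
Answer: -658/19 ≈ -34.632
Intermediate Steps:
Q = 24 (Q = 6*4 = 24)
b(o) = 24 + 2*o**2 (b(o) = (o**2 + o*o) + 24 = (o**2 + o**2) + 24 = 2*o**2 + 24 = 24 + 2*o**2)
((5 - 2)*0 + 2)*(19/(-1) + b(-2)/19) = ((5 - 2)*0 + 2)*(19/(-1) + (24 + 2*(-2)**2)/19) = (3*0 + 2)*(19*(-1) + (24 + 2*4)*(1/19)) = (0 + 2)*(-19 + (24 + 8)*(1/19)) = 2*(-19 + 32*(1/19)) = 2*(-19 + 32/19) = 2*(-329/19) = -658/19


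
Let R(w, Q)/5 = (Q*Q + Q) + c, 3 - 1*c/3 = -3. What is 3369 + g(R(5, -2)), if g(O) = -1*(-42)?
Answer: 3411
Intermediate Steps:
c = 18 (c = 9 - 3*(-3) = 9 + 9 = 18)
R(w, Q) = 90 + 5*Q + 5*Q² (R(w, Q) = 5*((Q*Q + Q) + 18) = 5*((Q² + Q) + 18) = 5*((Q + Q²) + 18) = 5*(18 + Q + Q²) = 90 + 5*Q + 5*Q²)
g(O) = 42
3369 + g(R(5, -2)) = 3369 + 42 = 3411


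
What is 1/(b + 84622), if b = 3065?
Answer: 1/87687 ≈ 1.1404e-5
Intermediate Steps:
1/(b + 84622) = 1/(3065 + 84622) = 1/87687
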